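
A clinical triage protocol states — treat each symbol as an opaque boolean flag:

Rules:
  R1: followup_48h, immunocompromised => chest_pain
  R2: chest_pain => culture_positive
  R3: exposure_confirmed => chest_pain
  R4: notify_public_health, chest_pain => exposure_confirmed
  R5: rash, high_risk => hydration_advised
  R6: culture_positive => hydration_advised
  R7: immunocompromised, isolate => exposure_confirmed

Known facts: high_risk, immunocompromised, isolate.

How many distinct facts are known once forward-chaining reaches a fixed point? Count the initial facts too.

Round 1 fires R7, giving exposure_confirmed.
Round 2 fires R3, giving chest_pain.
Round 3 fires R2, giving culture_positive.
Round 4 fires R6, giving hydration_advised.
Closure: {chest_pain, culture_positive, exposure_confirmed, high_risk, hydration_advised, immunocompromised, isolate} — 7 facts.

7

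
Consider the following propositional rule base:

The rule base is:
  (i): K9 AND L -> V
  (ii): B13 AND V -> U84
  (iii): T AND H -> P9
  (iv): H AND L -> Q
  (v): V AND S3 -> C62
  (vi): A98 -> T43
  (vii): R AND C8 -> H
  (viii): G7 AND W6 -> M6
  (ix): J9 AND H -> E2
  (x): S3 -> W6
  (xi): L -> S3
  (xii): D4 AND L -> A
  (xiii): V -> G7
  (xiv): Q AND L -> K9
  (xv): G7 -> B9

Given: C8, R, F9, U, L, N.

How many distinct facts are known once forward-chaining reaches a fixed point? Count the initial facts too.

Round 1 fires (vii), (xi), giving H, S3.
Round 2 fires (iv), (x), giving Q, W6.
Round 3 fires (xiv), giving K9.
Round 4 fires (i), giving V.
Round 5 fires (v), (xiii), giving C62, G7.
Round 6 fires (viii), (xv), giving M6, B9.
Closure: {B9, C62, C8, F9, G7, H, K9, L, M6, N, Q, R, S3, U, V, W6} — 16 facts.

16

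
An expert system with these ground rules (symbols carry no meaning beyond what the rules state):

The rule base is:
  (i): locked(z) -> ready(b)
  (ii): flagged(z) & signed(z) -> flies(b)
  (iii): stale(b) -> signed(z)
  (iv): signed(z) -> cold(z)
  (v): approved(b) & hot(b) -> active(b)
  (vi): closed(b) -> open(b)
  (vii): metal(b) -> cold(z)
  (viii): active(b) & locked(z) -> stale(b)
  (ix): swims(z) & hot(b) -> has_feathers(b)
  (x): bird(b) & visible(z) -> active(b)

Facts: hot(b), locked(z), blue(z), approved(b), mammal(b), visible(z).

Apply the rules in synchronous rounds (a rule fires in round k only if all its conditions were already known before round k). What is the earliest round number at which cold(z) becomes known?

[1] (i) [locked(z) -> ready(b)]; (v) [approved(b) & hot(b) -> active(b)]. ⇒ new: ready(b), active(b).
[2] (viii) [active(b) & locked(z) -> stale(b)]. ⇒ new: stale(b).
[3] (iii) [stale(b) -> signed(z)]. ⇒ new: signed(z).
[4] (iv) [signed(z) -> cold(z)]. ⇒ new: cold(z).
cold(z) first appears in round 4.

4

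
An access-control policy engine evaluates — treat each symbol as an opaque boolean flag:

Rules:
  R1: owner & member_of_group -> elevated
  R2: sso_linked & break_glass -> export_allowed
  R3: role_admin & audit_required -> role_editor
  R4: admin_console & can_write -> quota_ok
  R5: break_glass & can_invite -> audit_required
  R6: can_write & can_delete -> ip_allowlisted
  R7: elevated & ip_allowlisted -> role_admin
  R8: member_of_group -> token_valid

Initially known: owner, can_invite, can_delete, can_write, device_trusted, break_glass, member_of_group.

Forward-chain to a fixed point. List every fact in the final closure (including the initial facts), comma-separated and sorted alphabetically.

audit_required, break_glass, can_delete, can_invite, can_write, device_trusted, elevated, ip_allowlisted, member_of_group, owner, role_admin, role_editor, token_valid

[1] R1 [owner & member_of_group -> elevated]; R5 [break_glass & can_invite -> audit_required]; R6 [can_write & can_delete -> ip_allowlisted]; R8 [member_of_group -> token_valid]. ⇒ new: elevated, audit_required, ip_allowlisted, token_valid.
[2] R7 [elevated & ip_allowlisted -> role_admin]. ⇒ new: role_admin.
[3] R3 [role_admin & audit_required -> role_editor]. ⇒ new: role_editor.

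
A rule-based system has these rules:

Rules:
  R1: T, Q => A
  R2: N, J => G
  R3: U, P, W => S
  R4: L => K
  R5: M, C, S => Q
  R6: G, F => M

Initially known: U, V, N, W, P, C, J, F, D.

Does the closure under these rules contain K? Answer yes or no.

Round 1: R2 [N, J => G]; R3 [U, P, W => S]. Adds G, S.
Round 2: R6 [G, F => M]. Adds M.
Round 3: R5 [M, C, S => Q]. Adds Q.
Fixed point reached. K is concluded only by R4; R4 needs L (never derived).

no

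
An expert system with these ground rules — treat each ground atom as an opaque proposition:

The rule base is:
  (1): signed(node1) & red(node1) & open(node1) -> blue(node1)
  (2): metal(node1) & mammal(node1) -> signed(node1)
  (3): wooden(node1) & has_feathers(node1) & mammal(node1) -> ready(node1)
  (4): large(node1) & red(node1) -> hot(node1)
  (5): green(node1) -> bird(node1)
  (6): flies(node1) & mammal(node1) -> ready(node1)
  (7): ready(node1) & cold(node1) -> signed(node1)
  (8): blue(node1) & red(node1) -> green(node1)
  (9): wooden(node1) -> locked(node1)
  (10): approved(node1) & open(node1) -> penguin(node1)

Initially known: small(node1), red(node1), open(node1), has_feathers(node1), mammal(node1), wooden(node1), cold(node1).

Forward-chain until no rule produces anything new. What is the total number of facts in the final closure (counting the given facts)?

Round 1 — (3), (9), derive ready(node1), locked(node1).
Round 2 — (7), derive signed(node1).
Round 3 — (1), derive blue(node1).
Round 4 — (8), derive green(node1).
Round 5 — (5), derive bird(node1).
Closure: {bird(node1), blue(node1), cold(node1), green(node1), has_feathers(node1), locked(node1), mammal(node1), open(node1), ready(node1), red(node1), signed(node1), small(node1), wooden(node1)} — 13 facts.

13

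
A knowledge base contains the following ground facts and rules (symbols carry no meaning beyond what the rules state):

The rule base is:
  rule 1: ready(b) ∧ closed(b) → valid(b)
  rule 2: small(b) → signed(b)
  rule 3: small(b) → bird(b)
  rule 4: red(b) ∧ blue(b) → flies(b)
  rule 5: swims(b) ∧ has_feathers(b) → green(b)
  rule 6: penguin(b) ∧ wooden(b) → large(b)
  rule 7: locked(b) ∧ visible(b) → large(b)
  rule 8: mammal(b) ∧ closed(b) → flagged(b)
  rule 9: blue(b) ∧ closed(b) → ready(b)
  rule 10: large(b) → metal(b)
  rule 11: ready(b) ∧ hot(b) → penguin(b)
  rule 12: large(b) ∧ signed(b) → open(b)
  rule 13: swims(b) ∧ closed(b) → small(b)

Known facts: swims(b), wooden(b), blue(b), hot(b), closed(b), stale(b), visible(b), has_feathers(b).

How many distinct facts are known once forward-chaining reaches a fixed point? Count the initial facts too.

Round 1: rule 5 [swims(b) ∧ has_feathers(b) → green(b)]; rule 9 [blue(b) ∧ closed(b) → ready(b)]; rule 13 [swims(b) ∧ closed(b) → small(b)]. Adds green(b), ready(b), small(b).
Round 2: rule 1 [ready(b) ∧ closed(b) → valid(b)]; rule 2 [small(b) → signed(b)]; rule 3 [small(b) → bird(b)]; rule 11 [ready(b) ∧ hot(b) → penguin(b)]. Adds valid(b), signed(b), bird(b), penguin(b).
Round 3: rule 6 [penguin(b) ∧ wooden(b) → large(b)]. Adds large(b).
Round 4: rule 10 [large(b) → metal(b)]; rule 12 [large(b) ∧ signed(b) → open(b)]. Adds metal(b), open(b).
Closure: {bird(b), blue(b), closed(b), green(b), has_feathers(b), hot(b), large(b), metal(b), open(b), penguin(b), ready(b), signed(b), small(b), stale(b), swims(b), valid(b), visible(b), wooden(b)} — 18 facts.

18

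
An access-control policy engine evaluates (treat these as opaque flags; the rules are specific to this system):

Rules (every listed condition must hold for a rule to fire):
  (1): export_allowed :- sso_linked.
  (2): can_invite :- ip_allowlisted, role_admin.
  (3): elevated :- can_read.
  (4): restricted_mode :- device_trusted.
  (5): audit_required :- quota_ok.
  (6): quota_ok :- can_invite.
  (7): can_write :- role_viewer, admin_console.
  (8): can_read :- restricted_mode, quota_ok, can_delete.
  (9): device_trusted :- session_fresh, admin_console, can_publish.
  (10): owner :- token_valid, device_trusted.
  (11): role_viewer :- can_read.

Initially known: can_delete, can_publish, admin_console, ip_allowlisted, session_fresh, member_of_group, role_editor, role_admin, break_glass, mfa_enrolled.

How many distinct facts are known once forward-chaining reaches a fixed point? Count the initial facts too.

19

Round 1 fires (2), (9), giving can_invite, device_trusted.
Round 2 fires (4), (6), giving restricted_mode, quota_ok.
Round 3 fires (5), (8), giving audit_required, can_read.
Round 4 fires (3), (11), giving elevated, role_viewer.
Round 5 fires (7), giving can_write.
Closure: {admin_console, audit_required, break_glass, can_delete, can_invite, can_publish, can_read, can_write, device_trusted, elevated, ip_allowlisted, member_of_group, mfa_enrolled, quota_ok, restricted_mode, role_admin, role_editor, role_viewer, session_fresh} — 19 facts.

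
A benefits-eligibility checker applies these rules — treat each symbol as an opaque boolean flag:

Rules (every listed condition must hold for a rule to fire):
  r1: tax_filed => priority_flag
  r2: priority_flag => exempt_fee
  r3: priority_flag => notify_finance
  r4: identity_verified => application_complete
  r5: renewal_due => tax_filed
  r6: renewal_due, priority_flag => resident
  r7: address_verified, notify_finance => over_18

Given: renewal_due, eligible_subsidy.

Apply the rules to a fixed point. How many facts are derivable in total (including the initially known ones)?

[1] r5 [renewal_due => tax_filed]. ⇒ new: tax_filed.
[2] r1 [tax_filed => priority_flag]. ⇒ new: priority_flag.
[3] r2 [priority_flag => exempt_fee]; r3 [priority_flag => notify_finance]; r6 [renewal_due, priority_flag => resident]. ⇒ new: exempt_fee, notify_finance, resident.
Closure: {eligible_subsidy, exempt_fee, notify_finance, priority_flag, renewal_due, resident, tax_filed} — 7 facts.

7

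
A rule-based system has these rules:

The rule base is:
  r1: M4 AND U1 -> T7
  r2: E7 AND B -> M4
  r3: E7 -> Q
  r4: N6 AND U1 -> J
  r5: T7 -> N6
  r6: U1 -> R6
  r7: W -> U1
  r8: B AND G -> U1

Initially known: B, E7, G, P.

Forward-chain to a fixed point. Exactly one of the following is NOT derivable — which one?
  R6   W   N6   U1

W

Round 1: r2 [E7 AND B -> M4]; r3 [E7 -> Q]; r8 [B AND G -> U1]. Adds M4, Q, U1.
Round 2: r1 [M4 AND U1 -> T7]; r6 [U1 -> R6]. Adds T7, R6.
Round 3: r5 [T7 -> N6]. Adds N6.
Round 4: r4 [N6 AND U1 -> J]. Adds J.
Derived: U1 (round 1), N6 (round 3), R6 (round 2). W never appears in any round.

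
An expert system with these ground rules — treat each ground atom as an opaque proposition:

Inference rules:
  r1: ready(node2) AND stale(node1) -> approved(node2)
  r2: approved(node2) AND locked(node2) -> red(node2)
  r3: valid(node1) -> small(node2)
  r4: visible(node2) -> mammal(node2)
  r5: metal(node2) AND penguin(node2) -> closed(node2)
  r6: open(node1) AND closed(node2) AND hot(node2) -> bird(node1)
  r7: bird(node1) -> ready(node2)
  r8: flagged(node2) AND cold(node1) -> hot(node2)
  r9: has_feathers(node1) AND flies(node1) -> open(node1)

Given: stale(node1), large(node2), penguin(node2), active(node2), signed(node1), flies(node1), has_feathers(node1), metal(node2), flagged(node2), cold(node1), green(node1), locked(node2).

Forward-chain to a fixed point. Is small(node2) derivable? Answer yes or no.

[1] r5 [metal(node2) AND penguin(node2) -> closed(node2)]; r8 [flagged(node2) AND cold(node1) -> hot(node2)]; r9 [has_feathers(node1) AND flies(node1) -> open(node1)]. ⇒ new: closed(node2), hot(node2), open(node1).
[2] r6 [open(node1) AND closed(node2) AND hot(node2) -> bird(node1)]. ⇒ new: bird(node1).
[3] r7 [bird(node1) -> ready(node2)]. ⇒ new: ready(node2).
[4] r1 [ready(node2) AND stale(node1) -> approved(node2)]. ⇒ new: approved(node2).
[5] r2 [approved(node2) AND locked(node2) -> red(node2)]. ⇒ new: red(node2).
Fixed point reached. small(node2) is concluded only by r3; r3 needs valid(node1) (never derived).

no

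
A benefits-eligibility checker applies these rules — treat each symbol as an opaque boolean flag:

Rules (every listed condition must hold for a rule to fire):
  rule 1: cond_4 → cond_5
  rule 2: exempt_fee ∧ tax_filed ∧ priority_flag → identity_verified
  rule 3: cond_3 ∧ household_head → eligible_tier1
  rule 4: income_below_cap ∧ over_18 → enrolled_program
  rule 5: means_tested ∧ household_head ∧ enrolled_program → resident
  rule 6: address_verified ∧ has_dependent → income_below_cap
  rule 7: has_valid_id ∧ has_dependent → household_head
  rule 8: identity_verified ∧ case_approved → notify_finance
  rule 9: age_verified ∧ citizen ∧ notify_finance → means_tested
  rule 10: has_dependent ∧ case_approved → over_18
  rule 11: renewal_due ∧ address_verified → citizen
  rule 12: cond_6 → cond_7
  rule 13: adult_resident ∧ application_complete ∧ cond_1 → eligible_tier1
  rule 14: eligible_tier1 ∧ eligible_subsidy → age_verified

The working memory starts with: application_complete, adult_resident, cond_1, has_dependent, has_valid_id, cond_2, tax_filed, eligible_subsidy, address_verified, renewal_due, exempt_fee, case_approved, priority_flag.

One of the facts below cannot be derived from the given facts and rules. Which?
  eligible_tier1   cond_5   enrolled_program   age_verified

cond_5

Round 1: rule 2 [exempt_fee ∧ tax_filed ∧ priority_flag → identity_verified]; rule 6 [address_verified ∧ has_dependent → income_below_cap]; rule 7 [has_valid_id ∧ has_dependent → household_head]; rule 10 [has_dependent ∧ case_approved → over_18]; rule 11 [renewal_due ∧ address_verified → citizen]; rule 13 [adult_resident ∧ application_complete ∧ cond_1 → eligible_tier1]. Adds identity_verified, income_below_cap, household_head, over_18, citizen, eligible_tier1.
Round 2: rule 4 [income_below_cap ∧ over_18 → enrolled_program]; rule 8 [identity_verified ∧ case_approved → notify_finance]; rule 14 [eligible_tier1 ∧ eligible_subsidy → age_verified]. Adds enrolled_program, notify_finance, age_verified.
Round 3: rule 9 [age_verified ∧ citizen ∧ notify_finance → means_tested]. Adds means_tested.
Round 4: rule 5 [means_tested ∧ household_head ∧ enrolled_program → resident]. Adds resident.
Derived: enrolled_program (round 2), age_verified (round 2), eligible_tier1 (round 1). cond_5 never appears in any round.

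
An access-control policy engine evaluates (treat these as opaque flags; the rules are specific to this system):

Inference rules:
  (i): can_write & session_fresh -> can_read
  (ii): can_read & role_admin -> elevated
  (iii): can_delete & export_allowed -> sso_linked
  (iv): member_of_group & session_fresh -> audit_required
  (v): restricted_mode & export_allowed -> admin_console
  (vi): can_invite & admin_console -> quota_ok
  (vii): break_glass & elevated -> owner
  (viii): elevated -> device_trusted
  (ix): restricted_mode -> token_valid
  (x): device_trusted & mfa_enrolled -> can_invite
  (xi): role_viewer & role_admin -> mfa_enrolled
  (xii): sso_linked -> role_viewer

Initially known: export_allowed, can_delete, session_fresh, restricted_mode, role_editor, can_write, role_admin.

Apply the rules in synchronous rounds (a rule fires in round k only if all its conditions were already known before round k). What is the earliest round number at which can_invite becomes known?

4

Round 1 — (i), (iii), (v), (ix), derive can_read, sso_linked, admin_console, token_valid.
Round 2 — (ii), (xii), derive elevated, role_viewer.
Round 3 — (viii), (xi), derive device_trusted, mfa_enrolled.
Round 4 — (x), derive can_invite.
can_invite first appears in round 4.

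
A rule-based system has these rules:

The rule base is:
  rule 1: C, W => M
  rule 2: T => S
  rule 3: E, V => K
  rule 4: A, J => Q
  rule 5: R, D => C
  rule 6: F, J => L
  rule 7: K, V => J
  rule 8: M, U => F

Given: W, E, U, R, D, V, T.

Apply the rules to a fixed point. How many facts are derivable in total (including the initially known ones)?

Round 1: rule 2 [T => S]; rule 3 [E, V => K]; rule 5 [R, D => C]. Adds S, K, C.
Round 2: rule 1 [C, W => M]; rule 7 [K, V => J]. Adds M, J.
Round 3: rule 8 [M, U => F]. Adds F.
Round 4: rule 6 [F, J => L]. Adds L.
Closure: {C, D, E, F, J, K, L, M, R, S, T, U, V, W} — 14 facts.

14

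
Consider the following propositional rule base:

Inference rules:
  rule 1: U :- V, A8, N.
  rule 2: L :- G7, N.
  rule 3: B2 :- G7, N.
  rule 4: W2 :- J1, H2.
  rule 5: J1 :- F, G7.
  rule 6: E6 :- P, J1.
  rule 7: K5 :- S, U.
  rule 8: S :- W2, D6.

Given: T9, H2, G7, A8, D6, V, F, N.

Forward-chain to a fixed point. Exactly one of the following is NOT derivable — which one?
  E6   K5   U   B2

E6

Round 1 — rule 1, rule 2, rule 3, rule 5, derive U, L, B2, J1.
Round 2 — rule 4, derive W2.
Round 3 — rule 8, derive S.
Round 4 — rule 7, derive K5.
Derived: K5 (round 4), B2 (round 1), U (round 1). E6 never appears in any round.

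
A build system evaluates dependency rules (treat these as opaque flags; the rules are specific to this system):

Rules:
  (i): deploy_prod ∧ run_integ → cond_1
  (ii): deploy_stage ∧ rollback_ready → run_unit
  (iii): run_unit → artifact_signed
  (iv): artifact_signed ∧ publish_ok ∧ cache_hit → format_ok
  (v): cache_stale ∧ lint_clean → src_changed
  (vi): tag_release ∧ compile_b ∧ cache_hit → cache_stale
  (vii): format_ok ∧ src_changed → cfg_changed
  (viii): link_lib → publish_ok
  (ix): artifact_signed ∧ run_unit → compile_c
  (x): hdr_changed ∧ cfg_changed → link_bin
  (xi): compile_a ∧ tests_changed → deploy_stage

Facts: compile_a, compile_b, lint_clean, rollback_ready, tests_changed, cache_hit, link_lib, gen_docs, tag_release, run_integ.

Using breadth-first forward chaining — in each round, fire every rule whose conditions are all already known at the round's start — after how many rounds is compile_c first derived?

4

Round 1: (vi) [tag_release ∧ compile_b ∧ cache_hit → cache_stale]; (viii) [link_lib → publish_ok]; (xi) [compile_a ∧ tests_changed → deploy_stage]. Adds cache_stale, publish_ok, deploy_stage.
Round 2: (ii) [deploy_stage ∧ rollback_ready → run_unit]; (v) [cache_stale ∧ lint_clean → src_changed]. Adds run_unit, src_changed.
Round 3: (iii) [run_unit → artifact_signed]. Adds artifact_signed.
Round 4: (iv) [artifact_signed ∧ publish_ok ∧ cache_hit → format_ok]; (ix) [artifact_signed ∧ run_unit → compile_c]. Adds format_ok, compile_c.
compile_c first appears in round 4.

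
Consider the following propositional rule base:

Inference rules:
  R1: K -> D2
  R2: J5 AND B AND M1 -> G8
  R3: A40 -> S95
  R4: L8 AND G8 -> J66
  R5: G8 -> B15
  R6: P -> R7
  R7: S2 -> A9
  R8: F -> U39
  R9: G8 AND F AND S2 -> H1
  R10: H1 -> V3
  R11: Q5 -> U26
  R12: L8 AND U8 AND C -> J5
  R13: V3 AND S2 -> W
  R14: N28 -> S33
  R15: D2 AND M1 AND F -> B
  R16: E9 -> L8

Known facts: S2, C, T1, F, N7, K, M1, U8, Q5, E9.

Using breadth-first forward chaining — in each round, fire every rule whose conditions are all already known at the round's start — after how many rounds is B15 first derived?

Round 1 fires R1, R7, R8, R11, R16, giving D2, A9, U39, U26, L8.
Round 2 fires R12, R15, giving J5, B.
Round 3 fires R2, giving G8.
Round 4 fires R4, R5, R9, giving J66, B15, H1.
B15 first appears in round 4.

4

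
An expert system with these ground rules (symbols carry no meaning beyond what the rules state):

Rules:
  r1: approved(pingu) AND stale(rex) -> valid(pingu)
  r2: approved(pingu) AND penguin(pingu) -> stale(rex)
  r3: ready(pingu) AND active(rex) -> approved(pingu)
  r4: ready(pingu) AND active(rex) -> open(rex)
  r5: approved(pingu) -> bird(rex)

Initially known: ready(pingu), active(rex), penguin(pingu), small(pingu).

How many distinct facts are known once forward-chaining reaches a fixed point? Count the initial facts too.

9

Round 1 — r3, r4, derive approved(pingu), open(rex).
Round 2 — r2, r5, derive stale(rex), bird(rex).
Round 3 — r1, derive valid(pingu).
Closure: {active(rex), approved(pingu), bird(rex), open(rex), penguin(pingu), ready(pingu), small(pingu), stale(rex), valid(pingu)} — 9 facts.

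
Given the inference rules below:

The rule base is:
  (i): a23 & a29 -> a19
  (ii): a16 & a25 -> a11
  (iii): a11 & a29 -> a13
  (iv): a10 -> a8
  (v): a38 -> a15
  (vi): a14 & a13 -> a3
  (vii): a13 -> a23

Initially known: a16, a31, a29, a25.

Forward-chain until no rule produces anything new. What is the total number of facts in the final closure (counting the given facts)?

Round 1 — (ii), derive a11.
Round 2 — (iii), derive a13.
Round 3 — (vii), derive a23.
Round 4 — (i), derive a19.
Closure: {a11, a13, a16, a19, a23, a25, a29, a31} — 8 facts.

8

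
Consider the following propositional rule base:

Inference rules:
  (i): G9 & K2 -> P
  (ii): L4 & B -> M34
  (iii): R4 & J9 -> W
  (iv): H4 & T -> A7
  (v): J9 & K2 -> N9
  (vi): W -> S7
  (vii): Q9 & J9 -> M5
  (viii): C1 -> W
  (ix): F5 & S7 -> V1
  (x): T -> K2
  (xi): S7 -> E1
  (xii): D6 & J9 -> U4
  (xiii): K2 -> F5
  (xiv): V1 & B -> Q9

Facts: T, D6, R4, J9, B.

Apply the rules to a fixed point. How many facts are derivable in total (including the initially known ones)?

15

Round 1 — (iii), (x), (xii), derive W, K2, U4.
Round 2 — (v), (vi), (xiii), derive N9, S7, F5.
Round 3 — (ix), (xi), derive V1, E1.
Round 4 — (xiv), derive Q9.
Round 5 — (vii), derive M5.
Closure: {B, D6, E1, F5, J9, K2, M5, N9, Q9, R4, S7, T, U4, V1, W} — 15 facts.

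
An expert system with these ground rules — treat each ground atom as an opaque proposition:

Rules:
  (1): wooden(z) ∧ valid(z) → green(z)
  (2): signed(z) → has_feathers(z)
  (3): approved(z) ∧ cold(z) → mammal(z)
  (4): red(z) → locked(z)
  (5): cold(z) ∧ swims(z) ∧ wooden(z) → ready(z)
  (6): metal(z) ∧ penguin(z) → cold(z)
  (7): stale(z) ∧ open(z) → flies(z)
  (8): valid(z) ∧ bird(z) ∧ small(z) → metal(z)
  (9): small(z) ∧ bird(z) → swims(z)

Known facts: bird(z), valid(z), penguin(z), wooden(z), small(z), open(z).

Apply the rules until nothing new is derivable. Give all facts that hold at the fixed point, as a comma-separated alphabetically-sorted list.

bird(z), cold(z), green(z), metal(z), open(z), penguin(z), ready(z), small(z), swims(z), valid(z), wooden(z)

Round 1: (1) [wooden(z) ∧ valid(z) → green(z)]; (8) [valid(z) ∧ bird(z) ∧ small(z) → metal(z)]; (9) [small(z) ∧ bird(z) → swims(z)]. New: green(z), metal(z), swims(z).
Round 2: (6) [metal(z) ∧ penguin(z) → cold(z)]. New: cold(z).
Round 3: (5) [cold(z) ∧ swims(z) ∧ wooden(z) → ready(z)]. New: ready(z).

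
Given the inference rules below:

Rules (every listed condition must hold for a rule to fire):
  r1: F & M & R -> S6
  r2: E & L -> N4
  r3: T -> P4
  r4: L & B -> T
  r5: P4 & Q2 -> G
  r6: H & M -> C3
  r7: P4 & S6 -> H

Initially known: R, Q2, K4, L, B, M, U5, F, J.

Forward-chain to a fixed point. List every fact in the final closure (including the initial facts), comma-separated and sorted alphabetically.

[1] r1 [F & M & R -> S6]; r4 [L & B -> T]. ⇒ new: S6, T.
[2] r3 [T -> P4]. ⇒ new: P4.
[3] r5 [P4 & Q2 -> G]; r7 [P4 & S6 -> H]. ⇒ new: G, H.
[4] r6 [H & M -> C3]. ⇒ new: C3.

B, C3, F, G, H, J, K4, L, M, P4, Q2, R, S6, T, U5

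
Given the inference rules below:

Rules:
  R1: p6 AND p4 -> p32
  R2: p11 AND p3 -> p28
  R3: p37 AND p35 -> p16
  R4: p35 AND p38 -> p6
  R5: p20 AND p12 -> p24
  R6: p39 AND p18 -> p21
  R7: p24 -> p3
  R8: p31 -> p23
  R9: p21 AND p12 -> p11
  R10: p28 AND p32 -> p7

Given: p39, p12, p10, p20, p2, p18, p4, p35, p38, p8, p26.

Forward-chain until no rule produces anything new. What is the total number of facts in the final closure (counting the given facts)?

19

Round 1 — R4, R5, R6, derive p6, p24, p21.
Round 2 — R1, R7, R9, derive p32, p3, p11.
Round 3 — R2, derive p28.
Round 4 — R10, derive p7.
Closure: {p10, p11, p12, p18, p2, p20, p21, p24, p26, p28, p3, p32, p35, p38, p39, p4, p6, p7, p8} — 19 facts.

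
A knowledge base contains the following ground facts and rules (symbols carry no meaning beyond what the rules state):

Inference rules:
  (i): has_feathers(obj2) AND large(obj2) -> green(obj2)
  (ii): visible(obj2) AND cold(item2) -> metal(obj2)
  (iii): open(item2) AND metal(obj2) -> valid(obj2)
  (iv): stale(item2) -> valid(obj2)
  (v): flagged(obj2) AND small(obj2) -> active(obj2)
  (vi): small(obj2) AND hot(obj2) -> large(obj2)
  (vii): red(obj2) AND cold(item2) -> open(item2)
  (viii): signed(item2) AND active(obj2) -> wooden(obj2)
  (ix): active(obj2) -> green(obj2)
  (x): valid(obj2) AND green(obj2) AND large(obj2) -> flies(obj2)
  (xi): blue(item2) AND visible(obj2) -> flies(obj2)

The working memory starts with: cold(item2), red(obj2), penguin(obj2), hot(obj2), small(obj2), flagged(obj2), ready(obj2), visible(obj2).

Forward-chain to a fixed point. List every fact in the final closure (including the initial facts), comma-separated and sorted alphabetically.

active(obj2), cold(item2), flagged(obj2), flies(obj2), green(obj2), hot(obj2), large(obj2), metal(obj2), open(item2), penguin(obj2), ready(obj2), red(obj2), small(obj2), valid(obj2), visible(obj2)

Round 1 fires (ii), (v), (vi), (vii), giving metal(obj2), active(obj2), large(obj2), open(item2).
Round 2 fires (iii), (ix), giving valid(obj2), green(obj2).
Round 3 fires (x), giving flies(obj2).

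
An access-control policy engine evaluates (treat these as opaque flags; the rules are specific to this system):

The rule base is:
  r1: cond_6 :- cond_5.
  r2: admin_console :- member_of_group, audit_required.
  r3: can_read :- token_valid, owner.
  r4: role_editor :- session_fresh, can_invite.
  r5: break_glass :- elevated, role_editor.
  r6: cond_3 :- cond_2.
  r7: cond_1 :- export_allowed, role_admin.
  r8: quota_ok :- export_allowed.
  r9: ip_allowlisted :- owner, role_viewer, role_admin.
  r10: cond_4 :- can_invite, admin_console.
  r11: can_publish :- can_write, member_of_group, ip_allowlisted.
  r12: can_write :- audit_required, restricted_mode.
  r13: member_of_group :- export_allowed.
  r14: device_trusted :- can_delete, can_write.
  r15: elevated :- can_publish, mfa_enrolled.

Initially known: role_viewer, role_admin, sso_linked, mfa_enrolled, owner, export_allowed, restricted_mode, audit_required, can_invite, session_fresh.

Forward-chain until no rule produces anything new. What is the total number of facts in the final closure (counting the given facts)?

21

Round 1: r4 [role_editor :- session_fresh, can_invite.]; r7 [cond_1 :- export_allowed, role_admin.]; r8 [quota_ok :- export_allowed.]; r9 [ip_allowlisted :- owner, role_viewer, role_admin.]; r12 [can_write :- audit_required, restricted_mode.]; r13 [member_of_group :- export_allowed.]. New: role_editor, cond_1, quota_ok, ip_allowlisted, can_write, member_of_group.
Round 2: r2 [admin_console :- member_of_group, audit_required.]; r11 [can_publish :- can_write, member_of_group, ip_allowlisted.]. New: admin_console, can_publish.
Round 3: r10 [cond_4 :- can_invite, admin_console.]; r15 [elevated :- can_publish, mfa_enrolled.]. New: cond_4, elevated.
Round 4: r5 [break_glass :- elevated, role_editor.]. New: break_glass.
Closure: {admin_console, audit_required, break_glass, can_invite, can_publish, can_write, cond_1, cond_4, elevated, export_allowed, ip_allowlisted, member_of_group, mfa_enrolled, owner, quota_ok, restricted_mode, role_admin, role_editor, role_viewer, session_fresh, sso_linked} — 21 facts.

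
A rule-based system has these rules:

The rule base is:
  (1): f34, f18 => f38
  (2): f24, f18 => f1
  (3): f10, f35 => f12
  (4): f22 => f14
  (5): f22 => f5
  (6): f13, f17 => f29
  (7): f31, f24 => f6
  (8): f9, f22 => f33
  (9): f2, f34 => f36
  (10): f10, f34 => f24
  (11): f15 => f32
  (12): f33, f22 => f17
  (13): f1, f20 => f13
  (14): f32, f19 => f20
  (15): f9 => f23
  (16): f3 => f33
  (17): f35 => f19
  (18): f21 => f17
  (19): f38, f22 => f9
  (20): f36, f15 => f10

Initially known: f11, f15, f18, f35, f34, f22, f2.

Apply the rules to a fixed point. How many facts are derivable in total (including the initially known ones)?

24

[1] (1) [f34, f18 => f38]; (4) [f22 => f14]; (5) [f22 => f5]; (9) [f2, f34 => f36]; (11) [f15 => f32]; (17) [f35 => f19]. ⇒ new: f38, f14, f5, f36, f32, f19.
[2] (14) [f32, f19 => f20]; (19) [f38, f22 => f9]; (20) [f36, f15 => f10]. ⇒ new: f20, f9, f10.
[3] (3) [f10, f35 => f12]; (8) [f9, f22 => f33]; (10) [f10, f34 => f24]; (15) [f9 => f23]. ⇒ new: f12, f33, f24, f23.
[4] (2) [f24, f18 => f1]; (12) [f33, f22 => f17]. ⇒ new: f1, f17.
[5] (13) [f1, f20 => f13]. ⇒ new: f13.
[6] (6) [f13, f17 => f29]. ⇒ new: f29.
Closure: {f1, f10, f11, f12, f13, f14, f15, f17, f18, f19, f2, f20, f22, f23, f24, f29, f32, f33, f34, f35, f36, f38, f5, f9} — 24 facts.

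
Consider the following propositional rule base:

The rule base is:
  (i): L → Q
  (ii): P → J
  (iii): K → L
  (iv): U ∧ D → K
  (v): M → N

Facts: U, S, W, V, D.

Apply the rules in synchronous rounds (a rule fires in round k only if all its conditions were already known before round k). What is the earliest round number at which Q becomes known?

3

[1] (iv) [U ∧ D → K]. ⇒ new: K.
[2] (iii) [K → L]. ⇒ new: L.
[3] (i) [L → Q]. ⇒ new: Q.
Q first appears in round 3.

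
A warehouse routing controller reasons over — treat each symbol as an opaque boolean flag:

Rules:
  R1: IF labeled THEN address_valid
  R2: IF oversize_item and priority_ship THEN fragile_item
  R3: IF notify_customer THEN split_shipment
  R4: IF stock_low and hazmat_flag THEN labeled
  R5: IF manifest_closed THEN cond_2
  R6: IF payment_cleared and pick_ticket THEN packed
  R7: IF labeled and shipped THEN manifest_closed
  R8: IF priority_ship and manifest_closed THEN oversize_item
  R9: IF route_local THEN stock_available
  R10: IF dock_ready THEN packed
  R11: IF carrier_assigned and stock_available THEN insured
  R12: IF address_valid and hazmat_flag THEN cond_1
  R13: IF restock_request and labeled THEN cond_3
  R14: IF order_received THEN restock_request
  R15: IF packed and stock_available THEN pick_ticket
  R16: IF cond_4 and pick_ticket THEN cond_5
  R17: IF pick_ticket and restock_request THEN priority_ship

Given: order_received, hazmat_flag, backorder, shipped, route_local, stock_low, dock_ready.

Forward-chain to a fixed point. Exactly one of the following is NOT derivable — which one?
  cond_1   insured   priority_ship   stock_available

insured

Round 1: R4 [IF stock_low and hazmat_flag THEN labeled]; R9 [IF route_local THEN stock_available]; R10 [IF dock_ready THEN packed]; R14 [IF order_received THEN restock_request]. Adds labeled, stock_available, packed, restock_request.
Round 2: R1 [IF labeled THEN address_valid]; R7 [IF labeled and shipped THEN manifest_closed]; R13 [IF restock_request and labeled THEN cond_3]; R15 [IF packed and stock_available THEN pick_ticket]. Adds address_valid, manifest_closed, cond_3, pick_ticket.
Round 3: R5 [IF manifest_closed THEN cond_2]; R12 [IF address_valid and hazmat_flag THEN cond_1]; R17 [IF pick_ticket and restock_request THEN priority_ship]. Adds cond_2, cond_1, priority_ship.
Round 4: R8 [IF priority_ship and manifest_closed THEN oversize_item]. Adds oversize_item.
Round 5: R2 [IF oversize_item and priority_ship THEN fragile_item]. Adds fragile_item.
Derived: cond_1 (round 3), priority_ship (round 3), stock_available (round 1). insured never appears in any round.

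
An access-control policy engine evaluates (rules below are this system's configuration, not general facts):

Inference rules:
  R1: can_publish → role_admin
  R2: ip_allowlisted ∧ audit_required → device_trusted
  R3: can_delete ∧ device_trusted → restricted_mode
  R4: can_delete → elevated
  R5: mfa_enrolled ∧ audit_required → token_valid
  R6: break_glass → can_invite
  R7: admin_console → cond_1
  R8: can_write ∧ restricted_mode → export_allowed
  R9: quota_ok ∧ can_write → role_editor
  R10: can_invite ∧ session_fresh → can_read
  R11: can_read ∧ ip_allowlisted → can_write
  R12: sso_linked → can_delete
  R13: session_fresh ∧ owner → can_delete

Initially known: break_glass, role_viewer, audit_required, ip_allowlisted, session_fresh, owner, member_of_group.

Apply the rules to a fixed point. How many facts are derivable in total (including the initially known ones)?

Round 1 — R2, R6, R13, derive device_trusted, can_invite, can_delete.
Round 2 — R3, R4, R10, derive restricted_mode, elevated, can_read.
Round 3 — R11, derive can_write.
Round 4 — R8, derive export_allowed.
Closure: {audit_required, break_glass, can_delete, can_invite, can_read, can_write, device_trusted, elevated, export_allowed, ip_allowlisted, member_of_group, owner, restricted_mode, role_viewer, session_fresh} — 15 facts.

15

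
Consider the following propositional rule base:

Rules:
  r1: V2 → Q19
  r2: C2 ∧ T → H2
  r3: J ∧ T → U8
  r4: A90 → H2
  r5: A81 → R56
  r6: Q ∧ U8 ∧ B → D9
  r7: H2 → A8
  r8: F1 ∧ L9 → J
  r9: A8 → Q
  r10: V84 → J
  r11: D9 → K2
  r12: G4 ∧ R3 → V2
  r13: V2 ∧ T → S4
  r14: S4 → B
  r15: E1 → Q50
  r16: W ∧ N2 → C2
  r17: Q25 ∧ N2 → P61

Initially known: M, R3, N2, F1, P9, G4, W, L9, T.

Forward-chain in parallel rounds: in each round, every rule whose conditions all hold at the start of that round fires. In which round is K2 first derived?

Round 1 — r8, r12, r16, derive J, V2, C2.
Round 2 — r1, r2, r3, r13, derive Q19, H2, U8, S4.
Round 3 — r7, r14, derive A8, B.
Round 4 — r9, derive Q.
Round 5 — r6, derive D9.
Round 6 — r11, derive K2.
K2 first appears in round 6.

6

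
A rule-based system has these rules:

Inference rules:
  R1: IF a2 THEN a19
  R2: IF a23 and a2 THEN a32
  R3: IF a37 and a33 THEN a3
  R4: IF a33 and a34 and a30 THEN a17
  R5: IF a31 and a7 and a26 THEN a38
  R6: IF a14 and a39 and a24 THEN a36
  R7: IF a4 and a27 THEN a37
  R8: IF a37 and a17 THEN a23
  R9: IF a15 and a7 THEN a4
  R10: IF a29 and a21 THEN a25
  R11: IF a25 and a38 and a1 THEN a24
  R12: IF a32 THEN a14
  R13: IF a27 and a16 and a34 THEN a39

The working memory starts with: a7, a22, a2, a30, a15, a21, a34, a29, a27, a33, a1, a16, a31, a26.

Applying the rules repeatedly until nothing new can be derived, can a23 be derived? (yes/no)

yes

Round 1: R1 [IF a2 THEN a19]; R4 [IF a33 and a34 and a30 THEN a17]; R5 [IF a31 and a7 and a26 THEN a38]; R9 [IF a15 and a7 THEN a4]; R10 [IF a29 and a21 THEN a25]; R13 [IF a27 and a16 and a34 THEN a39]. Adds a19, a17, a38, a4, a25, a39.
Round 2: R7 [IF a4 and a27 THEN a37]; R11 [IF a25 and a38 and a1 THEN a24]. Adds a37, a24.
Round 3: R3 [IF a37 and a33 THEN a3]; R8 [IF a37 and a17 THEN a23]. Adds a3, a23.
Round 4: R2 [IF a23 and a2 THEN a32]. Adds a32.
Round 5: R12 [IF a32 THEN a14]. Adds a14.
Round 6: R6 [IF a14 and a39 and a24 THEN a36]. Adds a36.
a23 appears in round 3, so it is derivable.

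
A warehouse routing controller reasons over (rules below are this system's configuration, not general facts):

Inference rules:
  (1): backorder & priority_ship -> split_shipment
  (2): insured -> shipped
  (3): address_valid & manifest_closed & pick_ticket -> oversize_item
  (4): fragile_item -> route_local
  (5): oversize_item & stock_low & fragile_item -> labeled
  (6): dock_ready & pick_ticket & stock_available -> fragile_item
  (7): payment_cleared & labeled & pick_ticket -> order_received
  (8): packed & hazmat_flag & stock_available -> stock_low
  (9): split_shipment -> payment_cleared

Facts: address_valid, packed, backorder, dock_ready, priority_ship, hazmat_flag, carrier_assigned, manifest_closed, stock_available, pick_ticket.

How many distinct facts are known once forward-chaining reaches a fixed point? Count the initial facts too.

Round 1: (1) [backorder & priority_ship -> split_shipment]; (3) [address_valid & manifest_closed & pick_ticket -> oversize_item]; (6) [dock_ready & pick_ticket & stock_available -> fragile_item]; (8) [packed & hazmat_flag & stock_available -> stock_low]. Adds split_shipment, oversize_item, fragile_item, stock_low.
Round 2: (4) [fragile_item -> route_local]; (5) [oversize_item & stock_low & fragile_item -> labeled]; (9) [split_shipment -> payment_cleared]. Adds route_local, labeled, payment_cleared.
Round 3: (7) [payment_cleared & labeled & pick_ticket -> order_received]. Adds order_received.
Closure: {address_valid, backorder, carrier_assigned, dock_ready, fragile_item, hazmat_flag, labeled, manifest_closed, order_received, oversize_item, packed, payment_cleared, pick_ticket, priority_ship, route_local, split_shipment, stock_available, stock_low} — 18 facts.

18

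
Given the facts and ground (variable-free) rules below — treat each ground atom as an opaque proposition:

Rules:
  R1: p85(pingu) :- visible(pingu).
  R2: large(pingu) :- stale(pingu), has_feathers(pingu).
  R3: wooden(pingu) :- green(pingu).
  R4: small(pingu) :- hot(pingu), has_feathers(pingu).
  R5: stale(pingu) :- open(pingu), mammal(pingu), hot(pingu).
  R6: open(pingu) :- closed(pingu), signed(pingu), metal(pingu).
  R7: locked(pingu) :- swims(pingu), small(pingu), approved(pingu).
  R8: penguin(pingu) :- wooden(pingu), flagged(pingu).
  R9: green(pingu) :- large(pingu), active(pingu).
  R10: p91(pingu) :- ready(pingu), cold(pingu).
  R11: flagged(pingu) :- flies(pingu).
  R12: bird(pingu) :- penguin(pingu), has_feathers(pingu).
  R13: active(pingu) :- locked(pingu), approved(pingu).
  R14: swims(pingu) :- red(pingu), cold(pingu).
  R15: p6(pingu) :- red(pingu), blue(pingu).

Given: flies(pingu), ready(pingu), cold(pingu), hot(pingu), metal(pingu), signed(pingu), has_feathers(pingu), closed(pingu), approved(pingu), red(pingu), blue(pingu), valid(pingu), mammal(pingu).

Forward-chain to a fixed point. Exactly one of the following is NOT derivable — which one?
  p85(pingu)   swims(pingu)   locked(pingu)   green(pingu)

Round 1 fires R4, R6, R10, R11, R14, R15, giving small(pingu), open(pingu), p91(pingu), flagged(pingu), swims(pingu), p6(pingu).
Round 2 fires R5, R7, giving stale(pingu), locked(pingu).
Round 3 fires R2, R13, giving large(pingu), active(pingu).
Round 4 fires R9, giving green(pingu).
Round 5 fires R3, giving wooden(pingu).
Round 6 fires R8, giving penguin(pingu).
Round 7 fires R12, giving bird(pingu).
Derived: locked(pingu) (round 2), swims(pingu) (round 1), green(pingu) (round 4). p85(pingu) never appears in any round.

p85(pingu)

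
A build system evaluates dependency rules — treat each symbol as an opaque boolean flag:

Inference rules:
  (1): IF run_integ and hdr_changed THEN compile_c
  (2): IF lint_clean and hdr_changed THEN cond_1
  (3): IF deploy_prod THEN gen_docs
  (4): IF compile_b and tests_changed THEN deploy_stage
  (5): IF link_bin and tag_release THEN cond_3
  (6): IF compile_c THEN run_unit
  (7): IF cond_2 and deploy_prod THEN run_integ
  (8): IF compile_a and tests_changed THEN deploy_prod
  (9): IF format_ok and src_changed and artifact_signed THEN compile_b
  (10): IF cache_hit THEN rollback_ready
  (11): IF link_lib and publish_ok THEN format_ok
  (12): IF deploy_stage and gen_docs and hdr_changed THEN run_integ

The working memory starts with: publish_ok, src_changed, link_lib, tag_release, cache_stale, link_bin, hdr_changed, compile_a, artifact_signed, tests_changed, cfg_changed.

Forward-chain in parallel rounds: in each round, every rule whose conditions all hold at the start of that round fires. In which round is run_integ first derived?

4

Round 1: (5) [IF link_bin and tag_release THEN cond_3]; (8) [IF compile_a and tests_changed THEN deploy_prod]; (11) [IF link_lib and publish_ok THEN format_ok]. Adds cond_3, deploy_prod, format_ok.
Round 2: (3) [IF deploy_prod THEN gen_docs]; (9) [IF format_ok and src_changed and artifact_signed THEN compile_b]. Adds gen_docs, compile_b.
Round 3: (4) [IF compile_b and tests_changed THEN deploy_stage]. Adds deploy_stage.
Round 4: (12) [IF deploy_stage and gen_docs and hdr_changed THEN run_integ]. Adds run_integ.
run_integ first appears in round 4.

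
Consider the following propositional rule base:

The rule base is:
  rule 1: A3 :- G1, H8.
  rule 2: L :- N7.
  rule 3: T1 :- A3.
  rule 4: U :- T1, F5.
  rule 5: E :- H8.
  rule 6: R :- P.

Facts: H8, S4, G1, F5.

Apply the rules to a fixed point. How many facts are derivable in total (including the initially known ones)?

Round 1: rule 1 [A3 :- G1, H8.]; rule 5 [E :- H8.]. New: A3, E.
Round 2: rule 3 [T1 :- A3.]. New: T1.
Round 3: rule 4 [U :- T1, F5.]. New: U.
Closure: {A3, E, F5, G1, H8, S4, T1, U} — 8 facts.

8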